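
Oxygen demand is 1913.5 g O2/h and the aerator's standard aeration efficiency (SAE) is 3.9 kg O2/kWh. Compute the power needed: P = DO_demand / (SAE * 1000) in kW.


SAE in g O2/kWh = 3.9 * 1000 = 3900 g/kWh
P = DO_demand / SAE_g = 1913.5 / 3900 = 0.490641 kW

0.490641 kW


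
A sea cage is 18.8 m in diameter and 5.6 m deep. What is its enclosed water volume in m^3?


r = d/2 = 18.8/2 = 9.4 m
Base area = pi*r^2 = pi*9.4^2 = 277.59113 m^2
Volume = 277.59113 * 5.6 = 1554.51 m^3

1554.51 m^3


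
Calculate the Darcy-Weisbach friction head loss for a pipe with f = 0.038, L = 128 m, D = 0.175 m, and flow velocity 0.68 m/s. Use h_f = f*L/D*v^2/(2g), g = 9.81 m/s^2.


v^2 = 0.68^2 = 0.4624 m^2/s^2
L/D = 128/0.175 = 731.42857
h_f = f*(L/D)*v^2/(2g) = 0.038 * 731.42857 * 0.4624 / 19.62 = 0.65505 m

0.65505 m


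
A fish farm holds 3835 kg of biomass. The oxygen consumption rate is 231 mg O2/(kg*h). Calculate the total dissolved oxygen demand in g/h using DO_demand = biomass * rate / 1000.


Total O2 consumption (mg/h) = 3835 kg * 231 mg/(kg*h) = 885885 mg/h
Convert to g/h: 885885 / 1000 = 885.885 g/h

885.885 g/h


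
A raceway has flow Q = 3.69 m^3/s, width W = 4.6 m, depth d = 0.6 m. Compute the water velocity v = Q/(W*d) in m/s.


Cross-sectional area = W * d = 4.6 * 0.6 = 2.76 m^2
Velocity = Q / A = 3.69 / 2.76 = 1.33696 m/s

1.33696 m/s


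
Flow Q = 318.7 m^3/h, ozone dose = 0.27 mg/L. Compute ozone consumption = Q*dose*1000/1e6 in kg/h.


O3 demand (mg/h) = Q * dose * 1000 = 318.7 * 0.27 * 1000 = 86049 mg/h
Convert mg to kg: 86049 / 1e6 = 0.086049 kg/h

0.086049 kg/h


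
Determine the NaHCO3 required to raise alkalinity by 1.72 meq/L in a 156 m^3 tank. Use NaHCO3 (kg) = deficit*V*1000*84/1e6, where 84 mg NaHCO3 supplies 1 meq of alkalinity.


Tank volume in L = 156 m^3 * 1000 = 156000 L
Total meq required = 1.72 meq/L * 156000 L = 268320 meq
NaHCO3 mass = 268320 meq * 84 mg/meq / 1e6 = 22.5389 kg

22.5389 kg


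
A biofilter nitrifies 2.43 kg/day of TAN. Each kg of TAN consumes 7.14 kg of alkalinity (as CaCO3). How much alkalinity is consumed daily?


Alkalinity factor: 7.14 kg CaCO3 consumed per kg TAN nitrified
alk = 2.43 kg TAN * 7.14 = 17.3502 kg CaCO3/day

17.3502 kg CaCO3/day


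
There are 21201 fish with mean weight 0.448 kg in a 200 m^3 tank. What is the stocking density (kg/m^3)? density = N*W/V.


Total biomass = 21201 fish * 0.448 kg = 9498.048 kg
Density = total biomass / volume = 9498.048 / 200 = 47.4902 kg/m^3

47.4902 kg/m^3


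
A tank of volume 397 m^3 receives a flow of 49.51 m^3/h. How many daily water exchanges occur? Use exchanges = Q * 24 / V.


Daily flow volume = 49.51 m^3/h * 24 h = 1188.24 m^3/day
Exchanges = daily flow / tank volume = 1188.24 / 397 = 2.99305 exchanges/day

2.99305 exchanges/day


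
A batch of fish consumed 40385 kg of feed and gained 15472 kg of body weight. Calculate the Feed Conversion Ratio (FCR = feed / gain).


FCR = feed consumed / weight gained
FCR = 40385 kg / 15472 kg = 2.6102

2.6102


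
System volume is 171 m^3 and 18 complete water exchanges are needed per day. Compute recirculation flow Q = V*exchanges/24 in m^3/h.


Daily recirculation volume = 171 m^3 * 18 = 3078 m^3/day
Flow rate Q = daily volume / 24 h = 3078 / 24 = 128.25 m^3/h

128.25 m^3/h


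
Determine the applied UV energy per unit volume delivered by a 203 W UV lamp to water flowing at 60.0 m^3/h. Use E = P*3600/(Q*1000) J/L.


Energy delivered per hour = 203 W * 3600 s = 730800 J/h
Volume treated per hour = 60.0 m^3/h * 1000 = 60000 L/h
dose = 730800 / 60000 = 12.18 J/L

12.18 J/L


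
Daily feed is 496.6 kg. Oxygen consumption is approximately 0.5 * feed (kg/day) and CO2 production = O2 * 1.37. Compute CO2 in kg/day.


O2 = 496.6 * 0.5 = 248.3
CO2 = 248.3 * 1.37 = 340.171

340.171 kg/day


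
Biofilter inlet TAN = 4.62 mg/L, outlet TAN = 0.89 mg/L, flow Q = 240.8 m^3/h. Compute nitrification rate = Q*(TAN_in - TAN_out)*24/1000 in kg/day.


Concentration drop: TAN_in - TAN_out = 4.62 - 0.89 = 3.73 mg/L
Hourly TAN removed = Q * dTAN = 240.8 m^3/h * 3.73 mg/L = 898.184 g/h  (m^3/h * mg/L = g/h)
Daily TAN removed = 898.184 * 24 = 21556.416 g/day
Convert to kg/day: 21556.416 / 1000 = 21.556416 kg/day

21.556416 kg/day


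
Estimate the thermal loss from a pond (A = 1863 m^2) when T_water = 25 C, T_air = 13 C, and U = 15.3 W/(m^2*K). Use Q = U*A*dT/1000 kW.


Temperature difference dT = 25 - 13 = 12 K
Heat loss (W) = U * A * dT = 15.3 * 1863 * 12 = 342046.8 W
Convert to kW: 342046.8 / 1000 = 342.0468 kW

342.0468 kW


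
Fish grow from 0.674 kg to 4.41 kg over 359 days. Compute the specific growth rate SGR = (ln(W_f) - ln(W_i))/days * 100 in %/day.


ln(W_f) = ln(4.41) = 1.4838747
ln(W_i) = ln(0.674) = -0.39452517
ln(W_f) - ln(W_i) = 1.4838747 - -0.39452517 = 1.8783999
SGR = 1.8783999 / 359 * 100 = 0.523231 %/day

0.523231 %/day


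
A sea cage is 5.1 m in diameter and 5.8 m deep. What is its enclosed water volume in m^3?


r = d/2 = 5.1/2 = 2.55 m
Base area = pi*r^2 = pi*2.55^2 = 20.428206 m^2
Volume = 20.428206 * 5.8 = 118.484 m^3

118.484 m^3


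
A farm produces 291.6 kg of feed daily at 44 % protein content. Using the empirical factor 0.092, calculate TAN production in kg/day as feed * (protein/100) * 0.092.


Protein in feed = 291.6 * 44/100 = 128.304 kg/day
TAN = protein * 0.092 = 128.304 * 0.092 = 11.803968 kg/day

11.803968 kg/day


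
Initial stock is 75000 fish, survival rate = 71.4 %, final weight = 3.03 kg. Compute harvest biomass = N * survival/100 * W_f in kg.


Survivors = 75000 * 71.4/100 = 53550 fish
Harvest biomass = survivors * W_f = 53550 * 3.03 = 162256.5 kg

162256.5 kg


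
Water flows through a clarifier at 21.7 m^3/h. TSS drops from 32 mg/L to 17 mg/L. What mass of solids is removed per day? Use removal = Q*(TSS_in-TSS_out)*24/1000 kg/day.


Concentration drop: TSS_in - TSS_out = 32 - 17 = 15 mg/L
Hourly solids removed = Q * dTSS = 21.7 m^3/h * 15 mg/L = 325.5 g/h  (m^3/h * mg/L = g/h)
Daily solids removed = 325.5 * 24 = 7812 g/day
Convert g to kg: 7812 / 1000 = 7.812 kg/day

7.812 kg/day


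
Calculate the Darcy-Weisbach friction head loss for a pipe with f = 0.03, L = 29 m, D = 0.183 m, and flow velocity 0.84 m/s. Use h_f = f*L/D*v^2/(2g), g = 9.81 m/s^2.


v^2 = 0.84^2 = 0.7056 m^2/s^2
L/D = 29/0.183 = 158.46995
h_f = f*(L/D)*v^2/(2g) = 0.03 * 158.46995 * 0.7056 / 19.62 = 0.170973 m

0.170973 m


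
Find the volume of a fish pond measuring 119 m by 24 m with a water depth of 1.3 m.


Base area = L * W = 119 * 24 = 2856 m^2
Volume = area * depth = 2856 * 1.3 = 3712.8 m^3

3712.8 m^3


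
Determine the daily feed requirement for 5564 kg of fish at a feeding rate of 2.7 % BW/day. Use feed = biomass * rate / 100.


Feeding rate fraction = 2.7% / 100 = 0.027
Daily feed = 5564 kg * 0.027 = 150.228 kg/day

150.228 kg/day


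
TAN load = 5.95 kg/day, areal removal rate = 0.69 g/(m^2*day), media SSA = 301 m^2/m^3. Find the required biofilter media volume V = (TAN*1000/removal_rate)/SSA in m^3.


A = 5.95*1000 / 0.69 = 8623.1884 m^2
V = 8623.1884 / 301 = 28.6485

28.6485 m^3


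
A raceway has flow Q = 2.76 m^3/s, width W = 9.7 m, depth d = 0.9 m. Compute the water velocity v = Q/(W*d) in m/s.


Cross-sectional area = W * d = 9.7 * 0.9 = 8.73 m^2
Velocity = Q / A = 2.76 / 8.73 = 0.316151 m/s

0.316151 m/s


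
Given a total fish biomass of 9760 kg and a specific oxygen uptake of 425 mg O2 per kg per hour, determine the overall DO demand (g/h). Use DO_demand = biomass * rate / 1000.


Total O2 consumption (mg/h) = 9760 kg * 425 mg/(kg*h) = 4148000 mg/h
Convert to g/h: 4148000 / 1000 = 4148 g/h

4148 g/h


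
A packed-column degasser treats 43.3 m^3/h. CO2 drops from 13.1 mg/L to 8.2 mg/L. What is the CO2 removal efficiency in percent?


CO2_out / CO2_in = 8.2 / 13.1 = 0.6259542
Fraction remaining = 0.6259542
efficiency = (1 - 0.6259542) * 100 = 37.4046 %

37.4046 %


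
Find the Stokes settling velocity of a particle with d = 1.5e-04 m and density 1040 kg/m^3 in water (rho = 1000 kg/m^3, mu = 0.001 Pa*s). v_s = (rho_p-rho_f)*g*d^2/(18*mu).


Density difference: rho_p - rho_f = 1040 - 1000 = 40 kg/m^3
d^2 = (1.5e-04)^2 = 2.25e-08 m^2
Numerator = (rho_p - rho_f) * g * d^2 = 40 * 9.81 * 2.25e-08 = 8.829e-06
Denominator = 18 * mu = 18 * 0.001 = 0.018
v_s = 8.829e-06 / 0.018 = 4.905e-04 m/s
Check: Re = rho_f * v_s * d / mu = 1000 * 4.905e-04 * 1.5e-04 / 0.001 = 0.0736 < 1, so Stokes' law applies.

4.905e-04 m/s


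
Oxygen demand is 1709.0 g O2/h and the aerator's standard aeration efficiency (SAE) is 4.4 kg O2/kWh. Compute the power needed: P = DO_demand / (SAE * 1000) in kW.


SAE in g O2/kWh = 4.4 * 1000 = 4400 g/kWh
P = DO_demand / SAE_g = 1709.0 / 4400 = 0.388409 kW

0.388409 kW


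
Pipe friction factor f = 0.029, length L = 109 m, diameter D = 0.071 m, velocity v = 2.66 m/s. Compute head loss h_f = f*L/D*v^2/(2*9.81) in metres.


v^2 = 2.66^2 = 7.0756 m^2/s^2
L/D = 109/0.071 = 1535.2113
h_f = f*(L/D)*v^2/(2g) = 0.029 * 1535.2113 * 7.0756 / 19.62 = 16.0557 m

16.0557 m


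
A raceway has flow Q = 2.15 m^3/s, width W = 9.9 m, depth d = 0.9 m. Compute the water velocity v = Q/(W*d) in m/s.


Cross-sectional area = W * d = 9.9 * 0.9 = 8.91 m^2
Velocity = Q / A = 2.15 / 8.91 = 0.241302 m/s

0.241302 m/s


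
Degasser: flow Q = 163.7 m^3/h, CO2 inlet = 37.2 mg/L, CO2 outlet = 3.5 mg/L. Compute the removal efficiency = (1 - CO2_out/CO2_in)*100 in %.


CO2_out / CO2_in = 3.5 / 37.2 = 0.094086022
Fraction remaining = 0.094086022
efficiency = (1 - 0.094086022) * 100 = 90.5914 %

90.5914 %


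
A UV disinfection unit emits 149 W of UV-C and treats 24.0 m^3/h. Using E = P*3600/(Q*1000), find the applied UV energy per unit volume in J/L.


Energy delivered per hour = 149 W * 3600 s = 536400 J/h
Volume treated per hour = 24.0 m^3/h * 1000 = 24000 L/h
dose = 536400 / 24000 = 22.35 J/L

22.35 J/L


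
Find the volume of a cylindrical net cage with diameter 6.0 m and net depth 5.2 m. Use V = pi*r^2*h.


r = d/2 = 6.0/2 = 3 m
Base area = pi*r^2 = pi*3^2 = 28.274334 m^2
Volume = 28.274334 * 5.2 = 147.027 m^3

147.027 m^3


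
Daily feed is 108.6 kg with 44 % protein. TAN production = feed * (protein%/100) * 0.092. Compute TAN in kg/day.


Protein in feed = 108.6 * 44/100 = 47.784 kg/day
TAN = protein * 0.092 = 47.784 * 0.092 = 4.396128 kg/day

4.396128 kg/day


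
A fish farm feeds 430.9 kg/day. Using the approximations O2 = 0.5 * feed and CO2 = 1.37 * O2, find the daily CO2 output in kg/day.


O2 = 430.9 * 0.5 = 215.45
CO2 = 215.45 * 1.37 = 295.1665

295.1665 kg/day


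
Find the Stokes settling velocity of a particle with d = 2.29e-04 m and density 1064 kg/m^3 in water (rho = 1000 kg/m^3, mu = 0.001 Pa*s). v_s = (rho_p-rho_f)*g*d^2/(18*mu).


Density difference: rho_p - rho_f = 1064 - 1000 = 64 kg/m^3
d^2 = (2.29e-04)^2 = 5.2441e-08 m^2
Numerator = (rho_p - rho_f) * g * d^2 = 64 * 9.81 * 5.2441e-08 = 3.2924557e-05
Denominator = 18 * mu = 18 * 0.001 = 0.018
v_s = 3.2924557e-05 / 0.018 = 0.00182914 m/s
Check: Re = rho_f * v_s * d / mu = 1000 * 0.00182914 * 2.29e-04 / 0.001 = 0.419 < 1, so Stokes' law applies.

0.00182914 m/s


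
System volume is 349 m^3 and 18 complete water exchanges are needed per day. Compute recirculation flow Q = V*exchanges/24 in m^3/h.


Daily recirculation volume = 349 m^3 * 18 = 6282 m^3/day
Flow rate Q = daily volume / 24 h = 6282 / 24 = 261.75 m^3/h

261.75 m^3/h


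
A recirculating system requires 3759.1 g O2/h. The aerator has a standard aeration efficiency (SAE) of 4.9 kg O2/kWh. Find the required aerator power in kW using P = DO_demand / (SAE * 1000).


SAE in g O2/kWh = 4.9 * 1000 = 4900 g/kWh
P = DO_demand / SAE_g = 3759.1 / 4900 = 0.767163 kW

0.767163 kW


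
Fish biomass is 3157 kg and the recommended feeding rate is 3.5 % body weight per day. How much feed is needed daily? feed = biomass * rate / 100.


Feeding rate fraction = 3.5% / 100 = 0.035
Daily feed = 3157 kg * 0.035 = 110.495 kg/day

110.495 kg/day


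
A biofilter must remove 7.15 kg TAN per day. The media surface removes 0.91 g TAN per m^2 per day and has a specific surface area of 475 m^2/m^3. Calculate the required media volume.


A = 7.15*1000 / 0.91 = 7857.1429 m^2
V = 7857.1429 / 475 = 16.5414

16.5414 m^3


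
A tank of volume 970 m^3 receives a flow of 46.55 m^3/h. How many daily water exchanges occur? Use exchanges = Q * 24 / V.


Daily flow volume = 46.55 m^3/h * 24 h = 1117.2 m^3/day
Exchanges = daily flow / tank volume = 1117.2 / 970 = 1.15175 exchanges/day

1.15175 exchanges/day


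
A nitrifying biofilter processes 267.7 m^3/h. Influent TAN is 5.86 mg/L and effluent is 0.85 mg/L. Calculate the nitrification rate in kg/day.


Concentration drop: TAN_in - TAN_out = 5.86 - 0.85 = 5.01 mg/L
Hourly TAN removed = Q * dTAN = 267.7 m^3/h * 5.01 mg/L = 1341.177 g/h  (m^3/h * mg/L = g/h)
Daily TAN removed = 1341.177 * 24 = 32188.248 g/day
Convert to kg/day: 32188.248 / 1000 = 32.188248 kg/day

32.188248 kg/day


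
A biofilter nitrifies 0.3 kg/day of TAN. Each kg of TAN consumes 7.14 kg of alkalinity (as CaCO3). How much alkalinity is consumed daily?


Alkalinity factor: 7.14 kg CaCO3 consumed per kg TAN nitrified
alk = 0.3 kg TAN * 7.14 = 2.142 kg CaCO3/day

2.142 kg CaCO3/day


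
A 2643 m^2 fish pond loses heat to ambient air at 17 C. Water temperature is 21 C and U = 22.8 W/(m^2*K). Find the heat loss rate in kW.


Temperature difference dT = 21 - 17 = 4 K
Heat loss (W) = U * A * dT = 22.8 * 2643 * 4 = 241041.6 W
Convert to kW: 241041.6 / 1000 = 241.0416 kW

241.0416 kW


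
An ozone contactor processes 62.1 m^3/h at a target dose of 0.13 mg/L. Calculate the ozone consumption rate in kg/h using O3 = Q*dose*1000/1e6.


O3 demand (mg/h) = Q * dose * 1000 = 62.1 * 0.13 * 1000 = 8073 mg/h
Convert mg to kg: 8073 / 1e6 = 0.008073 kg/h

0.008073 kg/h


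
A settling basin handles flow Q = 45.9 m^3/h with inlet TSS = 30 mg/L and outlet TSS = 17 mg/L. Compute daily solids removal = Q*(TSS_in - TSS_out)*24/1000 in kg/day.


Concentration drop: TSS_in - TSS_out = 30 - 17 = 13 mg/L
Hourly solids removed = Q * dTSS = 45.9 m^3/h * 13 mg/L = 596.7 g/h  (m^3/h * mg/L = g/h)
Daily solids removed = 596.7 * 24 = 14320.8 g/day
Convert g to kg: 14320.8 / 1000 = 14.3208 kg/day

14.3208 kg/day


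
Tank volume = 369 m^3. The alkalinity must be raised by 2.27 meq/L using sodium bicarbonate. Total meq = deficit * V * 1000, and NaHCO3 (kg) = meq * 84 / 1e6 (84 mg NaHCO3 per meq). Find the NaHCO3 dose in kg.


Tank volume in L = 369 m^3 * 1000 = 369000 L
Total meq required = 2.27 meq/L * 369000 L = 837630 meq
NaHCO3 mass = 837630 meq * 84 mg/meq / 1e6 = 70.3609 kg

70.3609 kg


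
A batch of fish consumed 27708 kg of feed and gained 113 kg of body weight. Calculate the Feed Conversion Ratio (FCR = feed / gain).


FCR = feed consumed / weight gained
FCR = 27708 kg / 113 kg = 245.204

245.204


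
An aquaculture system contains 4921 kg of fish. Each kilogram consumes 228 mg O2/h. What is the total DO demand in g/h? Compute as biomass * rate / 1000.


Total O2 consumption (mg/h) = 4921 kg * 228 mg/(kg*h) = 1121988 mg/h
Convert to g/h: 1121988 / 1000 = 1121.988 g/h

1121.988 g/h


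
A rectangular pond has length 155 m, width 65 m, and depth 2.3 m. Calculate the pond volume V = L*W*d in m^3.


Base area = L * W = 155 * 65 = 10075 m^2
Volume = area * depth = 10075 * 2.3 = 23172.5 m^3

23172.5 m^3


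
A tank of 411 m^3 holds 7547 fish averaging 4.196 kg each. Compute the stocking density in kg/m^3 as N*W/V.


Total biomass = 7547 fish * 4.196 kg = 31667.212 kg
Density = total biomass / volume = 31667.212 / 411 = 77.0492 kg/m^3

77.0492 kg/m^3


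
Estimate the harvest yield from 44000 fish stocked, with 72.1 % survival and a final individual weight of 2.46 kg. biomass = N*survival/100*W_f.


Survivors = 44000 * 72.1/100 = 31724 fish
Harvest biomass = survivors * W_f = 31724 * 2.46 = 78041.04 kg

78041.04 kg


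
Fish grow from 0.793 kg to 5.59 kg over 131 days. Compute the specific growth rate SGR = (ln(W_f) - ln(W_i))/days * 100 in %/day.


ln(W_f) = ln(5.59) = 1.7209793
ln(W_i) = ln(0.793) = -0.23193206
ln(W_f) - ln(W_i) = 1.7209793 - -0.23193206 = 1.9529114
SGR = 1.9529114 / 131 * 100 = 1.49077 %/day

1.49077 %/day


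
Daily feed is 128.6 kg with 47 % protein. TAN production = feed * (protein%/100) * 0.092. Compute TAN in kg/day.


Protein in feed = 128.6 * 47/100 = 60.442 kg/day
TAN = protein * 0.092 = 60.442 * 0.092 = 5.560664 kg/day

5.560664 kg/day


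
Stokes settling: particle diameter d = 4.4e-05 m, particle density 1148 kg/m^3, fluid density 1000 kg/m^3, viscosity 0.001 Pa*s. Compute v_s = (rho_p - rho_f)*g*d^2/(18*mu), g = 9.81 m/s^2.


Density difference: rho_p - rho_f = 1148 - 1000 = 148 kg/m^3
d^2 = (4.4e-05)^2 = 1.936e-09 m^2
Numerator = (rho_p - rho_f) * g * d^2 = 148 * 9.81 * 1.936e-09 = 2.8108397e-06
Denominator = 18 * mu = 18 * 0.001 = 0.018
v_s = 2.8108397e-06 / 0.018 = 1.56158e-04 m/s
Check: Re = rho_f * v_s * d / mu = 1000 * 1.56158e-04 * 4.4e-05 / 0.001 = 0.00687 < 1, so Stokes' law applies.

1.56158e-04 m/s


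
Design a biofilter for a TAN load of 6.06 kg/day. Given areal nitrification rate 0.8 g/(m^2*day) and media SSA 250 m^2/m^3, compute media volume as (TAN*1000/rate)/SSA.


A = 6.06*1000 / 0.8 = 7575 m^2
V = 7575 / 250 = 30.3

30.3 m^3


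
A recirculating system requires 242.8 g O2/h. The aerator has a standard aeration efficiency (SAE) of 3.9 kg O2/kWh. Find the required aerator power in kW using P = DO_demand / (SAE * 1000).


SAE in g O2/kWh = 3.9 * 1000 = 3900 g/kWh
P = DO_demand / SAE_g = 242.8 / 3900 = 0.0622564 kW

0.0622564 kW


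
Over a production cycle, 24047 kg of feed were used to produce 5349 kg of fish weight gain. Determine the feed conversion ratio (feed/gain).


FCR = feed consumed / weight gained
FCR = 24047 kg / 5349 kg = 4.49561

4.49561


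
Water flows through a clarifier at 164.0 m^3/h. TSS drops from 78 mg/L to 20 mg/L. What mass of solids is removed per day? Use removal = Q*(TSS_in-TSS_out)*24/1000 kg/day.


Concentration drop: TSS_in - TSS_out = 78 - 20 = 58 mg/L
Hourly solids removed = Q * dTSS = 164.0 m^3/h * 58 mg/L = 9512 g/h  (m^3/h * mg/L = g/h)
Daily solids removed = 9512 * 24 = 228288 g/day
Convert g to kg: 228288 / 1000 = 228.288 kg/day

228.288 kg/day


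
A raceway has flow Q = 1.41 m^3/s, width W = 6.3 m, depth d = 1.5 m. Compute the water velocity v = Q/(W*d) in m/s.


Cross-sectional area = W * d = 6.3 * 1.5 = 9.45 m^2
Velocity = Q / A = 1.41 / 9.45 = 0.149206 m/s

0.149206 m/s


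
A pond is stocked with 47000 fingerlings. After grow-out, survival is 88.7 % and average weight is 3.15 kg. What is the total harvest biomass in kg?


Survivors = 47000 * 88.7/100 = 41689 fish
Harvest biomass = survivors * W_f = 41689 * 3.15 = 131320.35 kg

131320.35 kg


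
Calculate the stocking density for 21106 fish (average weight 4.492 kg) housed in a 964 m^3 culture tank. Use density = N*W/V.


Total biomass = 21106 fish * 4.492 kg = 94808.152 kg
Density = total biomass / volume = 94808.152 / 964 = 98.3487 kg/m^3

98.3487 kg/m^3


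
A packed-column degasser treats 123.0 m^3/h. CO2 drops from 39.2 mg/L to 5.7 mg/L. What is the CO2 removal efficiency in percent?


CO2_out / CO2_in = 5.7 / 39.2 = 0.14540816
Fraction remaining = 0.14540816
efficiency = (1 - 0.14540816) * 100 = 85.4592 %

85.4592 %


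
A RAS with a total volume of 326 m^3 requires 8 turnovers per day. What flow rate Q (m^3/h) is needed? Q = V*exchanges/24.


Daily recirculation volume = 326 m^3 * 8 = 2608 m^3/day
Flow rate Q = daily volume / 24 h = 2608 / 24 = 108.667 m^3/h

108.667 m^3/h


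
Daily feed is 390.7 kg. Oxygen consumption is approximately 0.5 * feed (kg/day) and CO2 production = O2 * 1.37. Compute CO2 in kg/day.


O2 = 390.7 * 0.5 = 195.35
CO2 = 195.35 * 1.37 = 267.6295

267.6295 kg/day


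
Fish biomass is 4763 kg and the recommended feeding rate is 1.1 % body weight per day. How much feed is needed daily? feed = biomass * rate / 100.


Feeding rate fraction = 1.1% / 100 = 0.011
Daily feed = 4763 kg * 0.011 = 52.393 kg/day

52.393 kg/day


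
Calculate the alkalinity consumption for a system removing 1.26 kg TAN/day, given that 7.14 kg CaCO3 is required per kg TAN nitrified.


Alkalinity factor: 7.14 kg CaCO3 consumed per kg TAN nitrified
alk = 1.26 kg TAN * 7.14 = 8.9964 kg CaCO3/day

8.9964 kg CaCO3/day


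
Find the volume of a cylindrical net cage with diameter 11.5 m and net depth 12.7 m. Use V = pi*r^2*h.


r = d/2 = 11.5/2 = 5.75 m
Base area = pi*r^2 = pi*5.75^2 = 103.86891 m^2
Volume = 103.86891 * 12.7 = 1319.14 m^3

1319.14 m^3


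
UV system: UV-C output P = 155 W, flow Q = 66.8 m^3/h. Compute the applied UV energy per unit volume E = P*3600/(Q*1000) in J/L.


Energy delivered per hour = 155 W * 3600 s = 558000 J/h
Volume treated per hour = 66.8 m^3/h * 1000 = 66800 L/h
dose = 558000 / 66800 = 8.35329 J/L

8.35329 J/L


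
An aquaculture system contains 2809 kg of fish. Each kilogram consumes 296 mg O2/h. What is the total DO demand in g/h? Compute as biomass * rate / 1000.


Total O2 consumption (mg/h) = 2809 kg * 296 mg/(kg*h) = 831464 mg/h
Convert to g/h: 831464 / 1000 = 831.464 g/h

831.464 g/h


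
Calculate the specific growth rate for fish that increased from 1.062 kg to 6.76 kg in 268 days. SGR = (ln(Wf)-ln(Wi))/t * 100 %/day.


ln(W_f) = ln(6.76) = 1.9110229
ln(W_i) = ln(1.062) = 0.060153923
ln(W_f) - ln(W_i) = 1.9110229 - 0.060153923 = 1.850869
SGR = 1.850869 / 268 * 100 = 0.690623 %/day

0.690623 %/day


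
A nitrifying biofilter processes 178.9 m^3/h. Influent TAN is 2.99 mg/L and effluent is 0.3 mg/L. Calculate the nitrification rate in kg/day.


Concentration drop: TAN_in - TAN_out = 2.99 - 0.3 = 2.69 mg/L
Hourly TAN removed = Q * dTAN = 178.9 m^3/h * 2.69 mg/L = 481.241 g/h  (m^3/h * mg/L = g/h)
Daily TAN removed = 481.241 * 24 = 11549.784 g/day
Convert to kg/day: 11549.784 / 1000 = 11.549784 kg/day

11.549784 kg/day


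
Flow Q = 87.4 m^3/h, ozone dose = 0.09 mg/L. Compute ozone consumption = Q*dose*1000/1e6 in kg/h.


O3 demand (mg/h) = Q * dose * 1000 = 87.4 * 0.09 * 1000 = 7866 mg/h
Convert mg to kg: 7866 / 1e6 = 0.007866 kg/h

0.007866 kg/h


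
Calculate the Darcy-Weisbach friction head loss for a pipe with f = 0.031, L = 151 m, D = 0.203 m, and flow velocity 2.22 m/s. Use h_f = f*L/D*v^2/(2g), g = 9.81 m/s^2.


v^2 = 2.22^2 = 4.9284 m^2/s^2
L/D = 151/0.203 = 743.84236
h_f = f*(L/D)*v^2/(2g) = 0.031 * 743.84236 * 4.9284 / 19.62 = 5.79228 m

5.79228 m


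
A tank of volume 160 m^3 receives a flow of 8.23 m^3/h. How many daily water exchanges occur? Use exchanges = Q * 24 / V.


Daily flow volume = 8.23 m^3/h * 24 h = 197.52 m^3/day
Exchanges = daily flow / tank volume = 197.52 / 160 = 1.2345 exchanges/day

1.2345 exchanges/day


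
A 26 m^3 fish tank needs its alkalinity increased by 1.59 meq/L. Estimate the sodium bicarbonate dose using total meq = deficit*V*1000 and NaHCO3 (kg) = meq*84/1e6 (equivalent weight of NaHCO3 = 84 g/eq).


Tank volume in L = 26 m^3 * 1000 = 26000 L
Total meq required = 1.59 meq/L * 26000 L = 41340 meq
NaHCO3 mass = 41340 meq * 84 mg/meq / 1e6 = 3.47256 kg

3.47256 kg


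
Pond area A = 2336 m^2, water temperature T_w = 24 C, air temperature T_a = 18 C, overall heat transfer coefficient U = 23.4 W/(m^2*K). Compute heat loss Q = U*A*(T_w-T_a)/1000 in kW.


Temperature difference dT = 24 - 18 = 6 K
Heat loss (W) = U * A * dT = 23.4 * 2336 * 6 = 327974.4 W
Convert to kW: 327974.4 / 1000 = 327.9744 kW

327.9744 kW


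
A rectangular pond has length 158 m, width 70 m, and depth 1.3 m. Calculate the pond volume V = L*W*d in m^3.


Base area = L * W = 158 * 70 = 11060 m^2
Volume = area * depth = 11060 * 1.3 = 14378 m^3

14378 m^3


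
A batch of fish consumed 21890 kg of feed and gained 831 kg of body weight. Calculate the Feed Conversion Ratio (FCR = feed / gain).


FCR = feed consumed / weight gained
FCR = 21890 kg / 831 kg = 26.3418

26.3418


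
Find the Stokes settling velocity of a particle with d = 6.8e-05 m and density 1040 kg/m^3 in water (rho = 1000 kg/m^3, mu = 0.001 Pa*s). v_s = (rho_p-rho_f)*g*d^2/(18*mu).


Density difference: rho_p - rho_f = 1040 - 1000 = 40 kg/m^3
d^2 = (6.8e-05)^2 = 4.624e-09 m^2
Numerator = (rho_p - rho_f) * g * d^2 = 40 * 9.81 * 4.624e-09 = 1.8144576e-06
Denominator = 18 * mu = 18 * 0.001 = 0.018
v_s = 1.8144576e-06 / 0.018 = 1.00803e-04 m/s
Check: Re = rho_f * v_s * d / mu = 1000 * 1.00803e-04 * 6.8e-05 / 0.001 = 0.00685 < 1, so Stokes' law applies.

1.00803e-04 m/s


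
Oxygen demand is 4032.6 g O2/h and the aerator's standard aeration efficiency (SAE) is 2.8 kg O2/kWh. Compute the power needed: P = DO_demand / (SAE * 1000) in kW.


SAE in g O2/kWh = 2.8 * 1000 = 2800 g/kWh
P = DO_demand / SAE_g = 4032.6 / 2800 = 1.44021 kW

1.44021 kW


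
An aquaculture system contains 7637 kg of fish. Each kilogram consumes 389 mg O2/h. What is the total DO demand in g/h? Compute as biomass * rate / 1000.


Total O2 consumption (mg/h) = 7637 kg * 389 mg/(kg*h) = 2970793 mg/h
Convert to g/h: 2970793 / 1000 = 2970.793 g/h

2970.793 g/h


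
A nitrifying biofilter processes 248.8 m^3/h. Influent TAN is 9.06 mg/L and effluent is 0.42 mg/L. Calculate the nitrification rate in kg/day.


Concentration drop: TAN_in - TAN_out = 9.06 - 0.42 = 8.64 mg/L
Hourly TAN removed = Q * dTAN = 248.8 m^3/h * 8.64 mg/L = 2149.632 g/h  (m^3/h * mg/L = g/h)
Daily TAN removed = 2149.632 * 24 = 51591.168 g/day
Convert to kg/day: 51591.168 / 1000 = 51.591168 kg/day

51.591168 kg/day


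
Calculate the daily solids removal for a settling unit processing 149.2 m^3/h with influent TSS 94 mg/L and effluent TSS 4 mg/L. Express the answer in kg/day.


Concentration drop: TSS_in - TSS_out = 94 - 4 = 90 mg/L
Hourly solids removed = Q * dTSS = 149.2 m^3/h * 90 mg/L = 13428 g/h  (m^3/h * mg/L = g/h)
Daily solids removed = 13428 * 24 = 322272 g/day
Convert g to kg: 322272 / 1000 = 322.272 kg/day

322.272 kg/day


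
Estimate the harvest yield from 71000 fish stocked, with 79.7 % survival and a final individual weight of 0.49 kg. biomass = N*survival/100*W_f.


Survivors = 71000 * 79.7/100 = 56587 fish
Harvest biomass = survivors * W_f = 56587 * 0.49 = 27727.63 kg

27727.63 kg


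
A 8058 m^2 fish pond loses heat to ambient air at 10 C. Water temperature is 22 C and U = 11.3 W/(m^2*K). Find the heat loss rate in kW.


Temperature difference dT = 22 - 10 = 12 K
Heat loss (W) = U * A * dT = 11.3 * 8058 * 12 = 1092664.8 W
Convert to kW: 1092664.8 / 1000 = 1092.6648 kW

1092.6648 kW


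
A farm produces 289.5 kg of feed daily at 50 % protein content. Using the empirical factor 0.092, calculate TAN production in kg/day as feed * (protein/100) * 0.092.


Protein in feed = 289.5 * 50/100 = 144.75 kg/day
TAN = protein * 0.092 = 144.75 * 0.092 = 13.317 kg/day

13.317 kg/day


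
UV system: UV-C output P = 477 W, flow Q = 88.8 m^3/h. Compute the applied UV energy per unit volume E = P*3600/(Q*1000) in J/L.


Energy delivered per hour = 477 W * 3600 s = 1717200 J/h
Volume treated per hour = 88.8 m^3/h * 1000 = 88800 L/h
dose = 1717200 / 88800 = 19.3378 J/L

19.3378 J/L


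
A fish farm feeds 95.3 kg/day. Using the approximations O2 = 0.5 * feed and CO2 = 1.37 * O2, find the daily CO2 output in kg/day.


O2 = 95.3 * 0.5 = 47.65
CO2 = 47.65 * 1.37 = 65.2805

65.2805 kg/day


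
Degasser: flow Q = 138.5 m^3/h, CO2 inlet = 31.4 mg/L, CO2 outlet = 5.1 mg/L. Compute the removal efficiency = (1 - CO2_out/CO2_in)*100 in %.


CO2_out / CO2_in = 5.1 / 31.4 = 0.16242038
Fraction remaining = 0.16242038
efficiency = (1 - 0.16242038) * 100 = 83.758 %

83.758 %


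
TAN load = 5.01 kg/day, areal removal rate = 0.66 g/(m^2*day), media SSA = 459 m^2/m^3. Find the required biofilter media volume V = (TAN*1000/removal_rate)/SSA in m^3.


A = 5.01*1000 / 0.66 = 7590.9091 m^2
V = 7590.9091 / 459 = 16.5379

16.5379 m^3


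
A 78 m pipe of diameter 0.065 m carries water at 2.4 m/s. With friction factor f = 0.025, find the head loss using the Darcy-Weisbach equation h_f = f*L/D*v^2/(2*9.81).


v^2 = 2.4^2 = 5.76 m^2/s^2
L/D = 78/0.065 = 1200
h_f = f*(L/D)*v^2/(2g) = 0.025 * 1200 * 5.76 / 19.62 = 8.80734 m

8.80734 m


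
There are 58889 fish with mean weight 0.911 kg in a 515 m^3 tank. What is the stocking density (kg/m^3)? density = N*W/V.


Total biomass = 58889 fish * 0.911 kg = 53647.879 kg
Density = total biomass / volume = 53647.879 / 515 = 104.171 kg/m^3

104.171 kg/m^3


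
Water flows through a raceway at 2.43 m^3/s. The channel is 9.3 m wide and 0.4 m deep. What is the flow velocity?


Cross-sectional area = W * d = 9.3 * 0.4 = 3.72 m^2
Velocity = Q / A = 2.43 / 3.72 = 0.653226 m/s

0.653226 m/s


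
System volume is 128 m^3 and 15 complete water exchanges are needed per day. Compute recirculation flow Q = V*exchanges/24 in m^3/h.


Daily recirculation volume = 128 m^3 * 15 = 1920 m^3/day
Flow rate Q = daily volume / 24 h = 1920 / 24 = 80 m^3/h

80 m^3/h


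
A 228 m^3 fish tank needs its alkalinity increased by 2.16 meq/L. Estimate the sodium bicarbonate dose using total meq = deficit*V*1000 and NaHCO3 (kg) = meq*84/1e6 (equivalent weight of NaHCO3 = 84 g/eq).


Tank volume in L = 228 m^3 * 1000 = 228000 L
Total meq required = 2.16 meq/L * 228000 L = 492480 meq
NaHCO3 mass = 492480 meq * 84 mg/meq / 1e6 = 41.3683 kg

41.3683 kg


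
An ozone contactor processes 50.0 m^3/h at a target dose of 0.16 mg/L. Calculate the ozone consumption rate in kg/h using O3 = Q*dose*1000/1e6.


O3 demand (mg/h) = Q * dose * 1000 = 50.0 * 0.16 * 1000 = 8000 mg/h
Convert mg to kg: 8000 / 1e6 = 0.008 kg/h

0.008 kg/h


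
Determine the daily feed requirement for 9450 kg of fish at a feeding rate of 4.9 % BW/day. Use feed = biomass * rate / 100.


Feeding rate fraction = 4.9% / 100 = 0.049
Daily feed = 9450 kg * 0.049 = 463.05 kg/day

463.05 kg/day


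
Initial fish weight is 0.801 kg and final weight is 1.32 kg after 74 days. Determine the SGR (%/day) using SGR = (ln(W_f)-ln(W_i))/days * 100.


ln(W_f) = ln(1.32) = 0.27763174
ln(W_i) = ln(0.801) = -0.22189433
ln(W_f) - ln(W_i) = 0.27763174 - -0.22189433 = 0.49952607
SGR = 0.49952607 / 74 * 100 = 0.675035 %/day

0.675035 %/day


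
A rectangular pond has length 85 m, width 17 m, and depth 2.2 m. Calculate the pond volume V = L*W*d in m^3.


Base area = L * W = 85 * 17 = 1445 m^2
Volume = area * depth = 1445 * 2.2 = 3179 m^3

3179 m^3


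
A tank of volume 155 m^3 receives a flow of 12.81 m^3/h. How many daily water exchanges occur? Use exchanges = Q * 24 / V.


Daily flow volume = 12.81 m^3/h * 24 h = 307.44 m^3/day
Exchanges = daily flow / tank volume = 307.44 / 155 = 1.98348 exchanges/day

1.98348 exchanges/day


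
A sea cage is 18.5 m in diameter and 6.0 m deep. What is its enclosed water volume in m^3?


r = d/2 = 18.5/2 = 9.25 m
Base area = pi*r^2 = pi*9.25^2 = 268.80252 m^2
Volume = 268.80252 * 6.0 = 1612.82 m^3

1612.82 m^3


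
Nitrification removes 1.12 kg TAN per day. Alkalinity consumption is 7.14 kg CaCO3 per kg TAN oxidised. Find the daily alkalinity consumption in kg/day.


Alkalinity factor: 7.14 kg CaCO3 consumed per kg TAN nitrified
alk = 1.12 kg TAN * 7.14 = 7.9968 kg CaCO3/day

7.9968 kg CaCO3/day


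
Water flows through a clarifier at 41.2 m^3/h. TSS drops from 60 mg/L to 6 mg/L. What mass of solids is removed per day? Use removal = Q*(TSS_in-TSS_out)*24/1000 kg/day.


Concentration drop: TSS_in - TSS_out = 60 - 6 = 54 mg/L
Hourly solids removed = Q * dTSS = 41.2 m^3/h * 54 mg/L = 2224.8 g/h  (m^3/h * mg/L = g/h)
Daily solids removed = 2224.8 * 24 = 53395.2 g/day
Convert g to kg: 53395.2 / 1000 = 53.3952 kg/day

53.3952 kg/day


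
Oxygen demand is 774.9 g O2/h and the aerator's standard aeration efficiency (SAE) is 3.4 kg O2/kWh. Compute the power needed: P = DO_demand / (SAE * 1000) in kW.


SAE in g O2/kWh = 3.4 * 1000 = 3400 g/kWh
P = DO_demand / SAE_g = 774.9 / 3400 = 0.227912 kW

0.227912 kW


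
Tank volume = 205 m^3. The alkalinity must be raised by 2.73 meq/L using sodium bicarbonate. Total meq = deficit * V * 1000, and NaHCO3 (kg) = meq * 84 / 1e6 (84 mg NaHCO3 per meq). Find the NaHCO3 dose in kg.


Tank volume in L = 205 m^3 * 1000 = 205000 L
Total meq required = 2.73 meq/L * 205000 L = 559650 meq
NaHCO3 mass = 559650 meq * 84 mg/meq / 1e6 = 47.0106 kg

47.0106 kg


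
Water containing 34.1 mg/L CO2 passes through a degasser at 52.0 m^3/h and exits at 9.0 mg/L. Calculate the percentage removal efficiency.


CO2_out / CO2_in = 9.0 / 34.1 = 0.26392962
Fraction remaining = 0.26392962
efficiency = (1 - 0.26392962) * 100 = 73.607 %

73.607 %


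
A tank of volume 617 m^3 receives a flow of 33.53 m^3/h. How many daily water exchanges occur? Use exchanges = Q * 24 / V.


Daily flow volume = 33.53 m^3/h * 24 h = 804.72 m^3/day
Exchanges = daily flow / tank volume = 804.72 / 617 = 1.30425 exchanges/day

1.30425 exchanges/day


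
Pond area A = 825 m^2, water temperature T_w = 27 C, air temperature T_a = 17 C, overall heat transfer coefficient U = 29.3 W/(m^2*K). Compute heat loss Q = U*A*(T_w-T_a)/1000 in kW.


Temperature difference dT = 27 - 17 = 10 K
Heat loss (W) = U * A * dT = 29.3 * 825 * 10 = 241725 W
Convert to kW: 241725 / 1000 = 241.725 kW

241.725 kW


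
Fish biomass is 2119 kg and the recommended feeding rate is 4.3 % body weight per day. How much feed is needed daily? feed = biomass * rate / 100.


Feeding rate fraction = 4.3% / 100 = 0.043
Daily feed = 2119 kg * 0.043 = 91.117 kg/day

91.117 kg/day


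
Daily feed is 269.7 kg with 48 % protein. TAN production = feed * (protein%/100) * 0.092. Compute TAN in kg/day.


Protein in feed = 269.7 * 48/100 = 129.456 kg/day
TAN = protein * 0.092 = 129.456 * 0.092 = 11.909952 kg/day

11.909952 kg/day


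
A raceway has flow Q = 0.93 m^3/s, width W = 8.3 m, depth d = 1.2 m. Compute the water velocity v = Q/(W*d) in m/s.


Cross-sectional area = W * d = 8.3 * 1.2 = 9.96 m^2
Velocity = Q / A = 0.93 / 9.96 = 0.0933735 m/s

0.0933735 m/s


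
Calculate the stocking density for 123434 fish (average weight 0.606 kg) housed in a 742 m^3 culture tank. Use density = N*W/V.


Total biomass = 123434 fish * 0.606 kg = 74801.004 kg
Density = total biomass / volume = 74801.004 / 742 = 100.81 kg/m^3

100.81 kg/m^3


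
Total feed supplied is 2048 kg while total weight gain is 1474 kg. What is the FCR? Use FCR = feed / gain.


FCR = feed consumed / weight gained
FCR = 2048 kg / 1474 kg = 1.38942

1.38942


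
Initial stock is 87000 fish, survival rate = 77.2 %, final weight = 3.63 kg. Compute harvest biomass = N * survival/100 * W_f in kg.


Survivors = 87000 * 77.2/100 = 67164 fish
Harvest biomass = survivors * W_f = 67164 * 3.63 = 243805.32 kg

243805.32 kg


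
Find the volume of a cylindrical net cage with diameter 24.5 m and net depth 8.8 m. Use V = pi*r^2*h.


r = d/2 = 24.5/2 = 12.25 m
Base area = pi*r^2 = pi*12.25^2 = 471.43525 m^2
Volume = 471.43525 * 8.8 = 4148.63 m^3

4148.63 m^3


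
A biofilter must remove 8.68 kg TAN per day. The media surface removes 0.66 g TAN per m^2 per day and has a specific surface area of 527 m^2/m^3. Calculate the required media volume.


A = 8.68*1000 / 0.66 = 13151.515 m^2
V = 13151.515 / 527 = 24.9554

24.9554 m^3


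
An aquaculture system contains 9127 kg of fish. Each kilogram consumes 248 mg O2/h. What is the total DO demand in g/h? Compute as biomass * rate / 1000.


Total O2 consumption (mg/h) = 9127 kg * 248 mg/(kg*h) = 2263496 mg/h
Convert to g/h: 2263496 / 1000 = 2263.496 g/h

2263.496 g/h


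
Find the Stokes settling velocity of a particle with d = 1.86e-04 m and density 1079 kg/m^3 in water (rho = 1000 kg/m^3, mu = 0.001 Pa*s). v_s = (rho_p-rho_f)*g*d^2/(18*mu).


Density difference: rho_p - rho_f = 1079 - 1000 = 79 kg/m^3
d^2 = (1.86e-04)^2 = 3.4596e-08 m^2
Numerator = (rho_p - rho_f) * g * d^2 = 79 * 9.81 * 3.4596e-08 = 2.6811554e-05
Denominator = 18 * mu = 18 * 0.001 = 0.018
v_s = 2.6811554e-05 / 0.018 = 0.00148953 m/s
Check: Re = rho_f * v_s * d / mu = 1000 * 0.00148953 * 1.86e-04 / 0.001 = 0.277 < 1, so Stokes' law applies.

0.00148953 m/s


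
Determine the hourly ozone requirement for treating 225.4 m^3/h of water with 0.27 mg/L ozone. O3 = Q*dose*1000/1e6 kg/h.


O3 demand (mg/h) = Q * dose * 1000 = 225.4 * 0.27 * 1000 = 60858 mg/h
Convert mg to kg: 60858 / 1e6 = 0.060858 kg/h

0.060858 kg/h


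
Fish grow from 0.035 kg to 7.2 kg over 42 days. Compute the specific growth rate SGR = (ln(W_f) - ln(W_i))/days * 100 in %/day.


ln(W_f) = ln(7.2) = 1.974081
ln(W_i) = ln(0.035) = -3.3524072
ln(W_f) - ln(W_i) = 1.974081 - -3.3524072 = 5.3264882
SGR = 5.3264882 / 42 * 100 = 12.6821 %/day

12.6821 %/day


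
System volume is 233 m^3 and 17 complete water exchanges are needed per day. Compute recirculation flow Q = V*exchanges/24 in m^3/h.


Daily recirculation volume = 233 m^3 * 17 = 3961 m^3/day
Flow rate Q = daily volume / 24 h = 3961 / 24 = 165.042 m^3/h

165.042 m^3/h


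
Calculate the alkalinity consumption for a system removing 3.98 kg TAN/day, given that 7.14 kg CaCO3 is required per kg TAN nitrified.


Alkalinity factor: 7.14 kg CaCO3 consumed per kg TAN nitrified
alk = 3.98 kg TAN * 7.14 = 28.4172 kg CaCO3/day

28.4172 kg CaCO3/day


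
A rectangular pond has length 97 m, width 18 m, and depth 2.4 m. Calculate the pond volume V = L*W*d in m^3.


Base area = L * W = 97 * 18 = 1746 m^2
Volume = area * depth = 1746 * 2.4 = 4190.4 m^3

4190.4 m^3


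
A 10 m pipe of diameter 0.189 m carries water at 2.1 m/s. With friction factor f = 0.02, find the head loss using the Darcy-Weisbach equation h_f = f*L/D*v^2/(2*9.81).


v^2 = 2.1^2 = 4.41 m^2/s^2
L/D = 10/0.189 = 52.910053
h_f = f*(L/D)*v^2/(2g) = 0.02 * 52.910053 * 4.41 / 19.62 = 0.237853 m

0.237853 m


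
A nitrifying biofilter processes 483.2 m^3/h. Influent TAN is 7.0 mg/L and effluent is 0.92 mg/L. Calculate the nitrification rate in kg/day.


Concentration drop: TAN_in - TAN_out = 7.0 - 0.92 = 6.08 mg/L
Hourly TAN removed = Q * dTAN = 483.2 m^3/h * 6.08 mg/L = 2937.856 g/h  (m^3/h * mg/L = g/h)
Daily TAN removed = 2937.856 * 24 = 70508.544 g/day
Convert to kg/day: 70508.544 / 1000 = 70.508544 kg/day

70.508544 kg/day


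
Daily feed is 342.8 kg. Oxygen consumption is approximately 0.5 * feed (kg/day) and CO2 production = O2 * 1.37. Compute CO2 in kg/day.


O2 = 342.8 * 0.5 = 171.4
CO2 = 171.4 * 1.37 = 234.818

234.818 kg/day


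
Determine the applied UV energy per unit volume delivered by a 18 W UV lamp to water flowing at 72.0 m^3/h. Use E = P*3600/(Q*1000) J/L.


Energy delivered per hour = 18 W * 3600 s = 64800 J/h
Volume treated per hour = 72.0 m^3/h * 1000 = 72000 L/h
dose = 64800 / 72000 = 0.9 J/L

0.9 J/L


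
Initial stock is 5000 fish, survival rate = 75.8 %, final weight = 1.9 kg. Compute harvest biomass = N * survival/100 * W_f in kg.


Survivors = 5000 * 75.8/100 = 3790 fish
Harvest biomass = survivors * W_f = 3790 * 1.9 = 7201 kg

7201 kg


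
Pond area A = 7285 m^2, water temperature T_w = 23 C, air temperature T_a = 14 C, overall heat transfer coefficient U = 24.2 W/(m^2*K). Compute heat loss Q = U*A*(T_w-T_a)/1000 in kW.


Temperature difference dT = 23 - 14 = 9 K
Heat loss (W) = U * A * dT = 24.2 * 7285 * 9 = 1586673 W
Convert to kW: 1586673 / 1000 = 1586.673 kW

1586.673 kW


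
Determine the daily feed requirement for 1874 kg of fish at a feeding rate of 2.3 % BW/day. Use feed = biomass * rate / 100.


Feeding rate fraction = 2.3% / 100 = 0.023
Daily feed = 1874 kg * 0.023 = 43.102 kg/day

43.102 kg/day
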